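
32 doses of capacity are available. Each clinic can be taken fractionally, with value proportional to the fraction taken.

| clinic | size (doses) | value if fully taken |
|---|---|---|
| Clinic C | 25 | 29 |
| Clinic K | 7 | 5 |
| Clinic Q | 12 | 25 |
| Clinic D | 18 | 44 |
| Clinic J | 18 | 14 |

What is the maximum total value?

71.32

Rank by value-to-size ratio: Clinic D 44/18≈2.44, Clinic Q 25/12≈2.08, Clinic C 29/25≈1.16, Clinic J 14/18≈0.778, Clinic K 5/7≈0.714.
Clinic D: take in full, 18 doses for value 44 — 14 left.
Take all of Clinic Q (12 doses, value 25) — 2 doses left.
2 doses left: a 2/25 share of Clinic C gives 29×2/25 = 2.32.
Total value = 71.32.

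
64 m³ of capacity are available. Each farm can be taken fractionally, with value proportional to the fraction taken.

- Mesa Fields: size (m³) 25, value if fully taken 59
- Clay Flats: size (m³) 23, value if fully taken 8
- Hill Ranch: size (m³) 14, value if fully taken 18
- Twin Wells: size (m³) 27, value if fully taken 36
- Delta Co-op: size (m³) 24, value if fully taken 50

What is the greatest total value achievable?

129

Best value per unit of size first: Mesa Fields 59/25≈2.36, Delta Co-op 50/24≈2.08, Twin Wells 36/27≈1.33, Hill Ranch 18/14≈1.29, Clay Flats 8/23≈0.348.
Take all of Mesa Fields (25 m³, value 59) — 39 m³ left.
All 24 m³ of Delta Co-op fit (value 50) — 15 remain.
Only 15 m³ remain; take 15/27 of Twin Wells for value 36×15/27 = 20.
Total value = 129.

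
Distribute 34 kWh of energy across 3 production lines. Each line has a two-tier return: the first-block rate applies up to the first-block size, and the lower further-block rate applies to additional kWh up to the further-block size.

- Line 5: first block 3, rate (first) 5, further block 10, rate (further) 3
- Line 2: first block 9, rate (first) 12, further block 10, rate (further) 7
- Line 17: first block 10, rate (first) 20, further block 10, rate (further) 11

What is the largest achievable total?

453

Rank every tier by rate: Line 17/tier1 20 > Line 2/tier1 12 > Line 17/tier2 11 > Line 2/tier2 7 > Line 5/tier1 5 > Line 5/tier2 3.
Line 17 tier1 at 20: fill all 10 — 24 left.
Line 2 tier1 at 12: fill all 9 — 15 left.
Line 17 tier2 at 11: fill all 10 — 5 left.
5 remain; put them into Line 2 tier2 at 7.
Total = 20×10 + 12×9 + 11×10 + 7×5 = 453.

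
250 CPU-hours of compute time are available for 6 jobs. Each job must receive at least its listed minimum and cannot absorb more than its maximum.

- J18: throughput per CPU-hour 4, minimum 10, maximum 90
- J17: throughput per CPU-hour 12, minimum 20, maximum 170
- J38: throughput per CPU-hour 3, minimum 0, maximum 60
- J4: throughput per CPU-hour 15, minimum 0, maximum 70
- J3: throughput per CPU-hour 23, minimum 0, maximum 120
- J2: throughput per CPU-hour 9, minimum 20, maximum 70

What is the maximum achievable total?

4390

Meeting every minimum uses 10+20+0+0+0+20 = 50 CPU-hours, leaving 200.
Highest throughput per CPU-hour first: J3 23 > J4 15 > J17 12 > J2 9 > J18 4 > J38 3.
Give J3 120 more to hit its cap of 120 → 80 left.
Give J4 70 more to hit its cap of 70 → 10 left.
J17 has room for 150 more but only 10 remain, so it gets 30.
Total = 4×10 + 12×30 + 15×70 + 23×120 + 9×20 = 4390.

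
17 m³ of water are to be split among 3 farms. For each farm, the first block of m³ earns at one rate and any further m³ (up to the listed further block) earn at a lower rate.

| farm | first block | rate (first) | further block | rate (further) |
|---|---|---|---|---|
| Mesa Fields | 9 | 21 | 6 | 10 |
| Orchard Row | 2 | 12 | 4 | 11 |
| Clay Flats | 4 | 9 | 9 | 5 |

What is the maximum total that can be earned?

Rank every tier by rate: Mesa Fields/first 21 > Orchard Row/first 12 > Orchard Row/second 11 > Mesa Fields/second 10 > Clay Flats/first 9 > Clay Flats/second 5.
Fill Mesa Fields first block (9 at 21) — 8 left.
Orchard Row first at 12: fill all 2 — 6 left.
Fill Orchard Row second block (4 at 11) — 2 left.
Mesa Fields second at 10: only 2 left, fill 2.
Total = 21×9 + 12×2 + 11×4 + 10×2 = 277.

277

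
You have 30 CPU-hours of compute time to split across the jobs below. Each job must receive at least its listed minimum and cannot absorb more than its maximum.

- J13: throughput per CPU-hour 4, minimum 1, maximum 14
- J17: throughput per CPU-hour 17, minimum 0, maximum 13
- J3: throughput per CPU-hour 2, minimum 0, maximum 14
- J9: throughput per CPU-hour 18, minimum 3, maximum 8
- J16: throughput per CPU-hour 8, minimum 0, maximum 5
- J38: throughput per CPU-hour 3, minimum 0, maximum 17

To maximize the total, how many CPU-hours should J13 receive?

4

Meeting every minimum uses 1+0+0+3+0+0 = 4 CPU-hours, leaving 26.
Rank by throughput per CPU-hour: J9 18 > J17 17 > J16 8 > J13 4 > J38 3 > J3 2.
Give J9 5 more to hit its cap of 8 — 21 left.
J17: +13 to 13 (cap) — 8 left.
J16: +5 to 5 (cap) — 3 left.
J13: +3 (room for 13) → 4. Pool exhausted.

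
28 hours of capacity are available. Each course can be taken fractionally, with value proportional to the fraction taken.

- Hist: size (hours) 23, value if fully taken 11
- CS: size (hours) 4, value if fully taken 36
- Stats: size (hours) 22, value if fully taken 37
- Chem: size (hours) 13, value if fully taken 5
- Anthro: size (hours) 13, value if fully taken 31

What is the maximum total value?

Rank by value-to-size ratio: CS 36/4≈9, Anthro 31/13≈2.38, Stats 37/22≈1.68, Hist 11/23≈0.478, Chem 5/13≈0.385.
Take all of CS (4 hours, value 36) ; 24 hours left.
Take all of Anthro (13 hours, value 31) ; 11 hours left.
Fill the last 11 hours with part of Stats: 11/22 of it earns 18.5.
Total value = 85.5.

85.5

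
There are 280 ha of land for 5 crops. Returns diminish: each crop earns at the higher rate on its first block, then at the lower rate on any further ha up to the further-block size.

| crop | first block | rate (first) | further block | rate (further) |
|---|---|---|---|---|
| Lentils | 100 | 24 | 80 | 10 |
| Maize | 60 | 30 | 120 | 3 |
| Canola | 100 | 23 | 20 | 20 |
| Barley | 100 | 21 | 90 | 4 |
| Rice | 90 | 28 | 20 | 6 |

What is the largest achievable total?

7410

Rank every tier by rate: Maize/T1 30 > Rice/T1 28 > Lentils/T1 24 > Canola/T1 23 > Barley/T1 21 > Canola/T2 20 > Lentils/T2 10 > Rice/T2 6 > Barley/T2 4 > Maize/T2 3.
Maize T1 at 30: fill all 60 → 220 left.
Rice/T1 (28): +90 → 130 left.
Lentils T1 at 24: fill all 100 → 30 left.
30 remain; put them into Canola T1 at 23.
Total = 30×60 + 28×90 + 24×100 + 23×30 = 7410.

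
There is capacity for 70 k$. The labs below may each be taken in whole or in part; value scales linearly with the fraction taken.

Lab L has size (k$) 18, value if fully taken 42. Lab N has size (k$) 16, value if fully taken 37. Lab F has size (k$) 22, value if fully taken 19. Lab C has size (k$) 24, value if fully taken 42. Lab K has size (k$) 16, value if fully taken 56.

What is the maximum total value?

170

Rank by value-to-size ratio: Lab K 56/16≈3.5, Lab L 42/18≈2.33, Lab N 37/16≈2.31, Lab C 42/24≈1.75, Lab F 19/22≈0.864.
All 16 k$ of Lab K fit (value 56) ; 54 remain.
Take all of Lab L (18 k$, value 42) ; 36 k$ left.
Take all of Lab N (16 k$, value 37) ; 20 k$ left.
Fill the last 20 k$ with part of Lab C: 20/24 of it earns 35.
Total value = 170.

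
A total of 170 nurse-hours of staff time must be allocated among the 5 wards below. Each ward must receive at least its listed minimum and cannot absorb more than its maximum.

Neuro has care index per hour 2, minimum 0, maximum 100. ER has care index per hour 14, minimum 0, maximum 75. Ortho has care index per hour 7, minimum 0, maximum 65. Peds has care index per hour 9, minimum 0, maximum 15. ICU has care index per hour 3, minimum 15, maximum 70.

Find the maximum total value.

1685

Meeting every minimum uses 0+0+0+0+15 = 15 nurse-hours, leaving 155.
Order the wards by care index per hour: ER 14 > Peds 9 > Ortho 7 > ICU 3 > Neuro 2.
ER takes 75 more to reach its cap of 75 → 80 left.
Peds takes 15 more to reach its cap of 15 → 65 left.
Ortho takes 65 more to reach its cap of 65 → 0 left.
Total = 14×75 + 7×65 + 9×15 + 3×15 = 1685.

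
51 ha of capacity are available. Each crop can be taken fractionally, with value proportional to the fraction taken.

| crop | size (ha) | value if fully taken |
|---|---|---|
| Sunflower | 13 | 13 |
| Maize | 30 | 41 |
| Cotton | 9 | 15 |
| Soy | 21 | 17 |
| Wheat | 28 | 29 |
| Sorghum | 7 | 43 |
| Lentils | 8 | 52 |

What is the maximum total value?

146.9

Sort by value density: Lentils 52/8≈6.5, Sorghum 43/7≈6.14, Cotton 15/9≈1.67, Maize 41/30≈1.37, Wheat 29/28≈1.04, Sunflower 13/13≈1, Soy 17/21≈0.81.
All 8 ha of Lentils fit (value 52) → 43 remain.
All 7 ha of Sorghum fit (value 43) → 36 remain.
All 9 ha of Cotton fit (value 15) → 27 remain.
Fill the last 27 ha with part of Maize: 27/30 of it earns 36.9.
Total value = 146.9.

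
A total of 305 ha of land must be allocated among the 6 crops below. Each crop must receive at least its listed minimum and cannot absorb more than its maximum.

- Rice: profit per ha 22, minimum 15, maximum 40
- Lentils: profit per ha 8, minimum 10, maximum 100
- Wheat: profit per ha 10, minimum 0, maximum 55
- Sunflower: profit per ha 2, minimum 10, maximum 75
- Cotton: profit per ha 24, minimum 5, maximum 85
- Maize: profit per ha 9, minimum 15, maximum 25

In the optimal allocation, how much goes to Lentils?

90

Meeting every minimum uses 15+10+0+10+5+15 = 55 ha, leaving 250.
Highest profit per ha first: Cotton 24 > Rice 22 > Wheat 10 > Maize 9 > Lentils 8 > Sunflower 2.
Give Cotton 80 more to hit its cap of 85 → 170 left.
Rice: +25 to 40 (cap) → 145 left.
Give Wheat 55 more to hit its cap of 55 → 90 left.
Maize takes 10 more to reach its cap of 25 → 80 left.
Only 80 left; Lentils takes them to reach 90.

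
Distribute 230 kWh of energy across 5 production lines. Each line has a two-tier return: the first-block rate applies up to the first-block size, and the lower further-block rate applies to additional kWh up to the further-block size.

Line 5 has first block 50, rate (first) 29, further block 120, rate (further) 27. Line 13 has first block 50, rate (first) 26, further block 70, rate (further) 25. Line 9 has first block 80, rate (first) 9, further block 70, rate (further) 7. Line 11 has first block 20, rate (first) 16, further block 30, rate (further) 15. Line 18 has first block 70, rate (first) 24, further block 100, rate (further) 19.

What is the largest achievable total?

6240

Treat each block as its own option and order by rate: Line 5/first 29 > Line 5/second 27 > Line 13/first 26 > Line 13/second 25 > Line 18/first 24 > Line 18/second 19 > Line 11/first 16 > Line 11/second 15 > Line 9/first 9 > Line 9/second 7.
Fill Line 5 first block (50 at 29) → 180 left.
Line 5/second (27): +120 → 60 left.
Line 13/first (26): +50 → 10 left.
Line 13 second at 25: only 10 left, fill 10.
Total = 29×50 + 27×120 + 26×50 + 25×10 = 6240.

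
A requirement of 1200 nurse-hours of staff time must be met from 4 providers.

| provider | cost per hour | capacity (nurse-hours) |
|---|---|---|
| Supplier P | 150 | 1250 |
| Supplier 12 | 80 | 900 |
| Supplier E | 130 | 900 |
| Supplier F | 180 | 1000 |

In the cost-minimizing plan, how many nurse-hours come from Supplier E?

Cheapest first:
Supplier 12 at 80: take all 900 nurse-hours — 300 still needed.
Take 300 from Supplier E at 130 to finish.
Supplier P, Supplier F: unused.

300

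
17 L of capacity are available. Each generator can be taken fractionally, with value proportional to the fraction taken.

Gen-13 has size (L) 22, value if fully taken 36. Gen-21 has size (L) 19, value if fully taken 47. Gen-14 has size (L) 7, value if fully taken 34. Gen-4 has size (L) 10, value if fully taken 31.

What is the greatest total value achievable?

Sort by value density: Gen-14 34/7≈4.86, Gen-4 31/10≈3.1, Gen-21 47/19≈2.47, Gen-13 36/22≈1.64.
Take all of Gen-14 (7 L, value 34) ; 10 L left.
Take all of Gen-4 (10 L, value 31) ; 0 L left.
Total value = 65.

65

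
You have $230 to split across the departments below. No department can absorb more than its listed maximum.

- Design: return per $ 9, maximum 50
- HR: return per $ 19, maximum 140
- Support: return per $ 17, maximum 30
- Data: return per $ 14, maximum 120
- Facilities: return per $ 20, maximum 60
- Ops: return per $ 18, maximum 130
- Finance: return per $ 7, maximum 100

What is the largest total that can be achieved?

4400

Highest return per $ first: Facilities 20 > HR 19 > Ops 18 > Support 17 > Data 14 > Design 9 > Finance 7.
Give Facilities 60 to hit its cap of 60 → 170 left.
Give HR 140 to hit its cap of 140 → 30 left.
Ops: +30 (room for 130) → 30. Pool exhausted.
Total = 19×140 + 20×60 + 18×30 = 4400.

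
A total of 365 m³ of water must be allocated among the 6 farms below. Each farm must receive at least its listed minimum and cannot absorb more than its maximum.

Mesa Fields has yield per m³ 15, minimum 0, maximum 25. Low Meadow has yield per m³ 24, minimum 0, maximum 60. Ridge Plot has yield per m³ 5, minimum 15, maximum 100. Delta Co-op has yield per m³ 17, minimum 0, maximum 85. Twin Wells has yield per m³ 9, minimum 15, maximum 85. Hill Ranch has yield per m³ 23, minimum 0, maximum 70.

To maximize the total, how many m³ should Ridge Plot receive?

Meeting every minimum uses 0+0+15+0+15+0 = 30 m³, leaving 335.
Order the farms by yield per m³: Low Meadow 24 > Hill Ranch 23 > Delta Co-op 17 > Mesa Fields 15 > Twin Wells 9 > Ridge Plot 5.
Low Meadow: +60 to 60 (cap) — 275 left.
Hill Ranch: +70 to 70 (cap) — 205 left.
Give Delta Co-op 85 more to hit its cap of 85 — 120 left.
Mesa Fields takes 25 more to reach its cap of 25 — 95 left.
Twin Wells: +70 to 85 (cap) — 25 left.
Ridge Plot has room for 85 more but only 25 remain, so it gets 40.

40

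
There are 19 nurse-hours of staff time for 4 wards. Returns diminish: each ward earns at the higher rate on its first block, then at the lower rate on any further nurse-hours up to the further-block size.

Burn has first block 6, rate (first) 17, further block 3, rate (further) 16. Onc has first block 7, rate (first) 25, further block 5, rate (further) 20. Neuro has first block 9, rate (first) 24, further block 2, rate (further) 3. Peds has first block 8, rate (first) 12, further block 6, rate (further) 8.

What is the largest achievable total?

451

Order all 8 blocks by rate: Onc/first 25 > Neuro/first 24 > Onc/second 20 > Burn/first 17 > Burn/second 16 > Peds/first 12 > Peds/second 8 > Neuro/second 3.
Onc/first (25): +7 ; 12 left.
Neuro first at 24: fill all 9 ; 3 left.
Onc second at 20: only 3 left, fill 3.
Total = 25×7 + 24×9 + 20×3 = 451.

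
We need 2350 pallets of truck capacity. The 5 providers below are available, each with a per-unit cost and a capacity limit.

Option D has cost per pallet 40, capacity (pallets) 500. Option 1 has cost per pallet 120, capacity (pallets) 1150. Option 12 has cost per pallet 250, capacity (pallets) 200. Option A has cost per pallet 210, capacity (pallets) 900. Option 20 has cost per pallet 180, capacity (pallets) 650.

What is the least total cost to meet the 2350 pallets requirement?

Cheapest first:
Option D at 40: take all 500 pallets ; 1850 still needed.
Option 1 at 120: take all 1150 pallets ; 700 still needed.
Take 650 from Option 20 at 180 ; need 50 more.
Option A at 210: take 50 of its 900 ; requirement met.
Option 12: unused.
Cost = 500×40 + 1150×120 + 650×180 + 50×210 = 285500.

285500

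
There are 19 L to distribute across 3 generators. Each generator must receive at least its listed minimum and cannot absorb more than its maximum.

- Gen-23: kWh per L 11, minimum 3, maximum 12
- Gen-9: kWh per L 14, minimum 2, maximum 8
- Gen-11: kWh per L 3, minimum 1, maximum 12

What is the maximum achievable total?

Meeting every minimum uses 3+2+1 = 6 L, leaving 13.
Order the generators by kWh per L: Gen-9 14 > Gen-23 11 > Gen-11 3.
Gen-9: +6 to 8 (cap) → 7 left.
Only 7 left; Gen-23 takes them to reach 10.
Total = 11×10 + 14×8 + 3×1 = 225.

225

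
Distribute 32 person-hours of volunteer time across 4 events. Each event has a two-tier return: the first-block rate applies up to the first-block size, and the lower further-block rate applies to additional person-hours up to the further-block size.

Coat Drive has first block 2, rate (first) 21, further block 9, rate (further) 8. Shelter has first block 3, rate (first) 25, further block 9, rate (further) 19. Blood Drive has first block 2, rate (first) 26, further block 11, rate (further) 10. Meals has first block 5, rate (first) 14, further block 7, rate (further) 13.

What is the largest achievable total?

541

Treat each block as its own option and order by rate: Blood Drive/first 26 > Shelter/first 25 > Coat Drive/first 21 > Shelter/second 19 > Meals/first 14 > Meals/second 13 > Blood Drive/second 10 > Coat Drive/second 8.
Blood Drive first at 26: fill all 2 ; 30 left.
Shelter/first (25): +3 ; 27 left.
Fill Coat Drive first block (2 at 21) ; 25 left.
Shelter second at 19: fill all 9 ; 16 left.
Meals first at 14: fill all 5 ; 11 left.
Fill Meals second block (7 at 13) ; 4 left.
Blood Drive second at 10: only 4 left, fill 4.
Total = 26×2 + 25×3 + 21×2 + 19×9 + 14×5 + 13×7 + 10×4 = 541.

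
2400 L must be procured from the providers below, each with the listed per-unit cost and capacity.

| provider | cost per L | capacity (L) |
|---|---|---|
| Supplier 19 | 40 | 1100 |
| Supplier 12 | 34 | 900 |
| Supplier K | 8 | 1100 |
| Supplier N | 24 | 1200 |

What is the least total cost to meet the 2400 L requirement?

Fill from the cheapest provider first.
Supplier K (8): use full 1100 → 1300 L to go.
Take 1200 from Supplier N at 24 → need 100 more.
Take 100 from Supplier 12 at 34 to finish.
Supplier 19: unused.
Cost = 1100×8 + 1200×24 + 100×34 = 41000.

41000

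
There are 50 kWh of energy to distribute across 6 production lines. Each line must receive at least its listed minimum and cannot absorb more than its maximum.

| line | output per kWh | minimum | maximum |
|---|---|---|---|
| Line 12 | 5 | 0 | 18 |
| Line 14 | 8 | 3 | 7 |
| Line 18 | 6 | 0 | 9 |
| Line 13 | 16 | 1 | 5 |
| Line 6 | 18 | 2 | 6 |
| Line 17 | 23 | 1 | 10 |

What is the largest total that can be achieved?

Meeting every minimum uses 0+3+0+1+2+1 = 7 kWh, leaving 43.
Order the production lines by output per kWh: Line 17 23 > Line 6 18 > Line 13 16 > Line 14 8 > Line 18 6 > Line 12 5.
Give Line 17 9 more to hit its cap of 10 ; 34 left.
Line 6 takes 4 more to reach its cap of 6 ; 30 left.
Line 13 takes 4 more to reach its cap of 5 ; 26 left.
Give Line 14 4 more to hit its cap of 7 ; 22 left.
Line 18 takes 9 more to reach its cap of 9 ; 13 left.
Only 13 left; Line 12 takes them to reach 13.
Total = 5×13 + 8×7 + 6×9 + 16×5 + 18×6 + 23×10 = 593.

593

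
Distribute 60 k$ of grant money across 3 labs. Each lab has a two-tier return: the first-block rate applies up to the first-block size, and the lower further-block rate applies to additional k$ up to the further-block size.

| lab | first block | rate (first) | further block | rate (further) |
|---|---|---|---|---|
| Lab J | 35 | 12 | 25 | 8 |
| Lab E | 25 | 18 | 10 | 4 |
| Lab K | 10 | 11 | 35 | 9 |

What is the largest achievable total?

Rank every tier by rate: Lab E/first 18 > Lab J/first 12 > Lab K/first 11 > Lab K/second 9 > Lab J/second 8 > Lab E/second 4.
Fill Lab E first block (25 at 18) ; 35 left.
Lab J first at 12: fill all 35 ; 0 left.
Total = 18×25 + 12×35 = 870.

870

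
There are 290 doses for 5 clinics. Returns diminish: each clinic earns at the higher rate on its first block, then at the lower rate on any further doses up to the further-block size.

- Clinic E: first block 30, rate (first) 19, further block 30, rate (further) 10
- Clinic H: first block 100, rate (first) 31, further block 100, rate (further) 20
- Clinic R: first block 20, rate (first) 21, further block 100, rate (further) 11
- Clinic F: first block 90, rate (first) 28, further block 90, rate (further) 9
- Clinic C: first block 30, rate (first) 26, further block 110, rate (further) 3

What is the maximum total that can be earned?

Rank every tier by rate: Clinic H/tier1 31 > Clinic F/tier1 28 > Clinic C/tier1 26 > Clinic R/tier1 21 > Clinic H/tier2 20 > Clinic E/tier1 19 > Clinic R/tier2 11 > Clinic E/tier2 10 > Clinic F/tier2 9 > Clinic C/tier2 3.
Clinic H tier1 at 31: fill all 100 → 190 left.
Clinic F/tier1 (28): +90 → 100 left.
Clinic C tier1 at 26: fill all 30 → 70 left.
Clinic R tier1 at 21: fill all 20 → 50 left.
Clinic H tier2 at 20: only 50 left, fill 50.
Total = 31×100 + 28×90 + 26×30 + 21×20 + 20×50 = 7820.

7820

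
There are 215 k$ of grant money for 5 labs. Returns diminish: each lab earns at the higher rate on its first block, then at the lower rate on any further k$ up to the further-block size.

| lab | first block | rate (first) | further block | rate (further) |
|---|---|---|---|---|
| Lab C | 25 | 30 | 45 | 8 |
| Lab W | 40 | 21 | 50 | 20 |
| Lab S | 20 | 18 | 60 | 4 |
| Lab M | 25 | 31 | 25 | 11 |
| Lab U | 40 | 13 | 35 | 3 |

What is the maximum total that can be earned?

4410

Treat each block as its own option and order by rate: Lab M/T1 31 > Lab C/T1 30 > Lab W/T1 21 > Lab W/T2 20 > Lab S/T1 18 > Lab U/T1 13 > Lab M/T2 11 > Lab C/T2 8 > Lab S/T2 4 > Lab U/T2 3.
Fill Lab M T1 block (25 at 31) → 190 left.
Lab C/T1 (30): +25 → 165 left.
Lab W T1 at 21: fill all 40 → 125 left.
Lab W/T2 (20): +50 → 75 left.
Fill Lab S T1 block (20 at 18) → 55 left.
Lab U/T1 (13): +40 → 15 left.
Lab M/T2: +15 of 25 at 11; pool empty.
Total = 31×25 + 30×25 + 21×40 + 20×50 + 18×20 + 13×40 + 11×15 = 4410.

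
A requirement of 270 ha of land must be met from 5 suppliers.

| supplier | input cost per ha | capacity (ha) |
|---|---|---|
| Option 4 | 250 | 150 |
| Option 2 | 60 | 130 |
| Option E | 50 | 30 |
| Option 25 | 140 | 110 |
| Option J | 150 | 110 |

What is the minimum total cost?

Cheapest first:
Option E (50): use full 30 → 240 ha to go.
Option 2 at 60: take all 130 ha → 110 still needed.
Take 110 from Option 25 at 140 → need 0 more.
Option J, Option 4: unused.
Cost = 30×50 + 130×60 + 110×140 = 24700.

24700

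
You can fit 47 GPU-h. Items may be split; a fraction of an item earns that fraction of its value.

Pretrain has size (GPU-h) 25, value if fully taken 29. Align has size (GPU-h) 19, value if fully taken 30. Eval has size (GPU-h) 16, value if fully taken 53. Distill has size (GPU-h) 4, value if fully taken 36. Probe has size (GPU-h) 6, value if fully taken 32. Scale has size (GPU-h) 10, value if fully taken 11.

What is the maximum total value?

Sort by value density: Distill 36/4≈9, Probe 32/6≈5.33, Eval 53/16≈3.31, Align 30/19≈1.58, Pretrain 29/25≈1.16, Scale 11/10≈1.1.
Take all of Distill (4 GPU-h, value 36) → 43 GPU-h left.
Take all of Probe (6 GPU-h, value 32) → 37 GPU-h left.
All 16 GPU-h of Eval fit (value 53) → 21 remain.
All 19 GPU-h of Align fit (value 30) → 2 remain.
2 GPU-h left: a 2/25 share of Pretrain gives 29×2/25 = 2.32.
Total value = 153.32.

153.32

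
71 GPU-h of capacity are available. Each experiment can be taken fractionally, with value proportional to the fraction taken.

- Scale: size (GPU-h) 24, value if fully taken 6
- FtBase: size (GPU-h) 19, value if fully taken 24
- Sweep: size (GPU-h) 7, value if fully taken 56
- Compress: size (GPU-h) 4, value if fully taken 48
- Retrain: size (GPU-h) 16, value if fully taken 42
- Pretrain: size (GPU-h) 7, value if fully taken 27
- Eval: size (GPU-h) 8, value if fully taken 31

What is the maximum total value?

Sort by value density: Compress 48/4≈12, Sweep 56/7≈8, Eval 31/8≈3.88, Pretrain 27/7≈3.86, Retrain 42/16≈2.62, FtBase 24/19≈1.26, Scale 6/24≈0.25.
All 4 GPU-h of Compress fit (value 48) → 67 remain.
Take all of Sweep (7 GPU-h, value 56) → 60 GPU-h left.
All 8 GPU-h of Eval fit (value 31) → 52 remain.
Pretrain: take in full, 7 GPU-h for value 27 → 45 left.
Take all of Retrain (16 GPU-h, value 42) → 29 GPU-h left.
Take all of FtBase (19 GPU-h, value 24) → 10 GPU-h left.
Fill the last 10 GPU-h with part of Scale: 10/24 of it earns 2.5.
Total value = 230.5.

230.5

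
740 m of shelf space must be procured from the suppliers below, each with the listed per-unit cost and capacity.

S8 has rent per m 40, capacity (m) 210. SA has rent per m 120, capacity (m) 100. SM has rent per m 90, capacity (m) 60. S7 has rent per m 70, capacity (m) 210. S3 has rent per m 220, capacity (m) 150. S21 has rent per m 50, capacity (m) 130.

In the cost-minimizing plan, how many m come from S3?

30

Cheapest first:
S8 at 40: take all 210 m ; 530 still needed.
S21 (50): use full 130 ; 400 m to go.
S7 (70): use full 210 ; 190 m to go.
Take 60 from SM at 90 ; need 130 more.
SA (120): use full 100 ; 30 m to go.
S3 at 220: take 30 of its 150 ; requirement met.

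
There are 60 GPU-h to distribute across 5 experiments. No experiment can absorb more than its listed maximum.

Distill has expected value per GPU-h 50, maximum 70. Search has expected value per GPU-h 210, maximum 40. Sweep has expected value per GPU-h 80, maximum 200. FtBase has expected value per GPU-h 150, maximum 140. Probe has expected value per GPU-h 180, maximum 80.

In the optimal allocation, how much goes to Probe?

20

Rank by expected value per GPU-h: Search 210 > Probe 180 > FtBase 150 > Sweep 80 > Distill 50.
Search takes 40 to reach its cap of 40 — 20 left.
Only 20 left; Probe takes them to reach 20.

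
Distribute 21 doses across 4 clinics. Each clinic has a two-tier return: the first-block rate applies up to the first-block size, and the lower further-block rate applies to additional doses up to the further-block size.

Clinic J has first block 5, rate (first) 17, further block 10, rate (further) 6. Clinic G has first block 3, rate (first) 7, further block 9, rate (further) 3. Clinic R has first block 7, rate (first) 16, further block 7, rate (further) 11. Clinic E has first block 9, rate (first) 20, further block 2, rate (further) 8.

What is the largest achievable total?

377

Treat each block as its own option and order by rate: Clinic E/tier1 20 > Clinic J/tier1 17 > Clinic R/tier1 16 > Clinic R/tier2 11 > Clinic E/tier2 8 > Clinic G/tier1 7 > Clinic J/tier2 6 > Clinic G/tier2 3.
Clinic E tier1 at 20: fill all 9 → 12 left.
Clinic J/tier1 (17): +5 → 7 left.
Clinic R/tier1 (16): +7 → 0 left.
Total = 20×9 + 17×5 + 16×7 = 377.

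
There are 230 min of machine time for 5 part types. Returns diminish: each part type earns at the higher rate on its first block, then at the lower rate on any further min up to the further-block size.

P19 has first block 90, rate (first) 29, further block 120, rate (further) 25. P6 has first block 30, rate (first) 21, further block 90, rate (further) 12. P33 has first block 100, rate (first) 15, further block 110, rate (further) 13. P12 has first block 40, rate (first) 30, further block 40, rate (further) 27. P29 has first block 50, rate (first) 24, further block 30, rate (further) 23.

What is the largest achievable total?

Rank every tier by rate: P12/first 30 > P19/first 29 > P12/second 27 > P19/second 25 > P29/first 24 > P29/second 23 > P6/first 21 > P33/first 15 > P33/second 13 > P6/second 12.
Fill P12 first block (40 at 30) → 190 left.
P19/first (29): +90 → 100 left.
Fill P12 second block (40 at 27) → 60 left.
P19 second at 25: only 60 left, fill 60.
Total = 30×40 + 29×90 + 27×40 + 25×60 = 6390.

6390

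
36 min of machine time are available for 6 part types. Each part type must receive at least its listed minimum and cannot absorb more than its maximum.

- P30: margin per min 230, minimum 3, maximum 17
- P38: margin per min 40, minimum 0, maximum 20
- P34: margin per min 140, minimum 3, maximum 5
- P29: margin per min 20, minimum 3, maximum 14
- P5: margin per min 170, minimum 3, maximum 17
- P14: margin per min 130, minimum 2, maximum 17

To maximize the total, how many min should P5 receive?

Meeting every minimum uses 3+0+3+3+3+2 = 14 min, leaving 22.
Order the part types by margin per min: P30 230 > P5 170 > P34 140 > P14 130 > P38 40 > P29 20.
P30: +14 to 17 (cap) → 8 left.
P5: +8 (room for 14) → 11. Pool exhausted.

11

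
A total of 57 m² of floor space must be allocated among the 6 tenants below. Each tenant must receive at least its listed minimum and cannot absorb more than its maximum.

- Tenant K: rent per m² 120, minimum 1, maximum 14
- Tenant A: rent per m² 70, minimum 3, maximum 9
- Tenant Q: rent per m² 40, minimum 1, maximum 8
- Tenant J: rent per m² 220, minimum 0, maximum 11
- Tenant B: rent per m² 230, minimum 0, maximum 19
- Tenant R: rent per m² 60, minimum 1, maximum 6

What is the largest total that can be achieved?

9320

Meeting every minimum uses 1+3+1+0+0+1 = 6 m², leaving 51.
Highest rent per m² first: Tenant B 230 > Tenant J 220 > Tenant K 120 > Tenant A 70 > Tenant R 60 > Tenant Q 40.
Give Tenant B 19 more to hit its cap of 19 → 32 left.
Tenant J: +11 to 11 (cap) → 21 left.
Tenant K: +13 to 14 (cap) → 8 left.
Tenant A: +6 to 9 (cap) → 2 left.
Tenant R: +2 (room for 5) → 3. Pool exhausted.
Total = 120×14 + 70×9 + 40×1 + 220×11 + 230×19 + 60×3 = 9320.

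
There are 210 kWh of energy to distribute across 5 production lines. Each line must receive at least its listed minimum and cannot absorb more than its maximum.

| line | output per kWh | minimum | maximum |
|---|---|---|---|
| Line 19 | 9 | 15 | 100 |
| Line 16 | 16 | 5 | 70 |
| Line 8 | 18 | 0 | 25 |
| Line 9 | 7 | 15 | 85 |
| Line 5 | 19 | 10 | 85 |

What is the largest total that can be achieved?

Meeting every minimum uses 15+5+0+15+10 = 45 kWh, leaving 165.
Rank by output per kWh: Line 5 19 > Line 8 18 > Line 16 16 > Line 19 9 > Line 9 7.
Line 5 takes 75 more to reach its cap of 85 → 90 left.
Line 8: +25 to 25 (cap) → 65 left.
Line 16: +65 to 70 (cap) → 0 left.
Total = 9×15 + 16×70 + 18×25 + 7×15 + 19×85 = 3425.

3425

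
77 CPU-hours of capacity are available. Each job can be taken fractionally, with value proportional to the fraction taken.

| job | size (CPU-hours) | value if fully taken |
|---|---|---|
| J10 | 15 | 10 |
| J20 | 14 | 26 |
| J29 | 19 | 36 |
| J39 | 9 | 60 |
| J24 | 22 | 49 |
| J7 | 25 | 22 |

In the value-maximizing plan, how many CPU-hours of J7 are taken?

Best value per unit of size first: J39 60/9≈6.67, J24 49/22≈2.23, J29 36/19≈1.89, J20 26/14≈1.86, J7 22/25≈0.88, J10 10/15≈0.667.
Take all of J39 (9 CPU-hours, value 60) ; 68 CPU-hours left.
All 22 CPU-hours of J24 fit (value 49) ; 46 remain.
Take all of J29 (19 CPU-hours, value 36) ; 27 CPU-hours left.
All 14 CPU-hours of J20 fit (value 26) ; 13 remain.
13 CPU-hours left: a 13/25 share of J7 gives 22×13/25 = 11.44.

13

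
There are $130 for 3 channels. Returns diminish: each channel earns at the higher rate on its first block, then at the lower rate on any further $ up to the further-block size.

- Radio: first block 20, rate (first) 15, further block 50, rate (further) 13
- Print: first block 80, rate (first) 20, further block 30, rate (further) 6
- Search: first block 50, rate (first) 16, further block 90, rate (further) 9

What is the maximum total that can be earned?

Rank every tier by rate: Print/T1 20 > Search/T1 16 > Radio/T1 15 > Radio/T2 13 > Search/T2 9 > Print/T2 6.
Fill Print T1 block (80 at 20) ; 50 left.
Search T1 at 16: fill all 50 ; 0 left.
Total = 20×80 + 16×50 = 2400.

2400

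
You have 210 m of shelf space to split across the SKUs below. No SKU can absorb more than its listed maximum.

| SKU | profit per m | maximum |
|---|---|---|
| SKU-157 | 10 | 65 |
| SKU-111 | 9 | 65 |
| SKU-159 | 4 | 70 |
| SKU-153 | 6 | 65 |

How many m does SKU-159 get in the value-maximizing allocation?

15

Rank by profit per m: SKU-157 10 > SKU-111 9 > SKU-153 6 > SKU-159 4.
SKU-157: +65 to 65 (cap) ; 145 left.
SKU-111: +65 to 65 (cap) ; 80 left.
Give SKU-153 65 to hit its cap of 65 ; 15 left.
SKU-159: +15 (room for 70) → 15. Pool exhausted.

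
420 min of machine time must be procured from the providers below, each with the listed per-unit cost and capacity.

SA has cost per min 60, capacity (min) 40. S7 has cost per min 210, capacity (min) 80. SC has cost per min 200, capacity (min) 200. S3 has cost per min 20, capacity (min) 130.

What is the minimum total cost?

Cheapest first:
S3 at 20: take all 130 min → 290 still needed.
SA (60): use full 40 → 250 min to go.
Take 200 from SC at 200 → need 50 more.
S7 at 210: take 50 of its 80 → requirement met.
Cost = 130×20 + 40×60 + 200×200 + 50×210 = 55500.

55500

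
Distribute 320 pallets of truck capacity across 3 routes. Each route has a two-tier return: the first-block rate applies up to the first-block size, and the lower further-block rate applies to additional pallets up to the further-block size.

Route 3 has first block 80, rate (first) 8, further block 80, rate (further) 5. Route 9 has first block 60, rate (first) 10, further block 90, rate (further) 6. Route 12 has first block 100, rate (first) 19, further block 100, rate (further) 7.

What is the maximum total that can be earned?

3700

Order all 6 blocks by rate: Route 12/tier1 19 > Route 9/tier1 10 > Route 3/tier1 8 > Route 12/tier2 7 > Route 9/tier2 6 > Route 3/tier2 5.
Fill Route 12 tier1 block (100 at 19) → 220 left.
Fill Route 9 tier1 block (60 at 10) → 160 left.
Fill Route 3 tier1 block (80 at 8) → 80 left.
Route 12/tier2: +80 of 100 at 7; pool empty.
Total = 19×100 + 10×60 + 8×80 + 7×80 = 3700.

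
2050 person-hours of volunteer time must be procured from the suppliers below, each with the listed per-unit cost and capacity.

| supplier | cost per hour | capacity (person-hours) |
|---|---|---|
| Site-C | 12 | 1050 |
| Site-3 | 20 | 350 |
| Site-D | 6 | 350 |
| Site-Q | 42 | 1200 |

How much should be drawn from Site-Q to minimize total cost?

300

Fill from the cheapest supplier first.
Take 350 from Site-D at 6 — need 1700 more.
Site-C (12): use full 1050 — 650 person-hours to go.
Site-3 (20): use full 350 — 300 person-hours to go.
Take 300 from Site-Q at 42 to finish.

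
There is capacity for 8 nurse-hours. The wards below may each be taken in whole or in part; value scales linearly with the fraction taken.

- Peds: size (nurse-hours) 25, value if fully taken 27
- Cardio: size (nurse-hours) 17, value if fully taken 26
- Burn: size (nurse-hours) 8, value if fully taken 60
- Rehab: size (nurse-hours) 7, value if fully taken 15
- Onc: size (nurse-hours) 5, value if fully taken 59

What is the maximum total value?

Rank by value-to-size ratio: Onc 59/5≈11.8, Burn 60/8≈7.5, Rehab 15/7≈2.14, Cardio 26/17≈1.53, Peds 27/25≈1.08.
Onc: take in full, 5 nurse-hours for value 59 ; 3 left.
3 nurse-hours left: a 3/8 share of Burn gives 60×3/8 = 22.5.
Total value = 81.5.

81.5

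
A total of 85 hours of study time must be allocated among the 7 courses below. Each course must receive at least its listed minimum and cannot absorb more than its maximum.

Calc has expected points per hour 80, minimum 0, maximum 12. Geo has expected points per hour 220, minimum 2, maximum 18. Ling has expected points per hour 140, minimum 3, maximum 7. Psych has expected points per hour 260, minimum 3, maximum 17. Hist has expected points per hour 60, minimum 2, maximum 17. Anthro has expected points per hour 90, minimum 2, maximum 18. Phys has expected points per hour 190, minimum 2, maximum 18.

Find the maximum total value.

14920

Meeting every minimum uses 0+2+3+3+2+2+2 = 14 hours, leaving 71.
Order the courses by expected points per hour: Psych 260 > Geo 220 > Phys 190 > Ling 140 > Anthro 90 > Calc 80 > Hist 60.
Psych takes 14 more to reach its cap of 17 → 57 left.
Geo takes 16 more to reach its cap of 18 → 41 left.
Give Phys 16 more to hit its cap of 18 → 25 left.
Give Ling 4 more to hit its cap of 7 → 21 left.
Give Anthro 16 more to hit its cap of 18 → 5 left.
Calc has room for 12 more but only 5 remain, so it gets 5.
Total = 80×5 + 220×18 + 140×7 + 260×17 + 60×2 + 90×18 + 190×18 = 14920.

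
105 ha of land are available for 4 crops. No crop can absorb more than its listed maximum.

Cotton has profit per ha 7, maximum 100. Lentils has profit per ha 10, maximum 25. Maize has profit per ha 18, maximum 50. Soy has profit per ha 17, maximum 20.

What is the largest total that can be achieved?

Rank by profit per ha: Maize 18 > Soy 17 > Lentils 10 > Cotton 7.
Maize takes 50 to reach its cap of 50 — 55 left.
Give Soy 20 to hit its cap of 20 — 35 left.
Lentils takes 25 to reach its cap of 25 — 10 left.
Cotton: +10 (room for 100) → 10. Pool exhausted.
Total = 7×10 + 10×25 + 18×50 + 17×20 = 1560.

1560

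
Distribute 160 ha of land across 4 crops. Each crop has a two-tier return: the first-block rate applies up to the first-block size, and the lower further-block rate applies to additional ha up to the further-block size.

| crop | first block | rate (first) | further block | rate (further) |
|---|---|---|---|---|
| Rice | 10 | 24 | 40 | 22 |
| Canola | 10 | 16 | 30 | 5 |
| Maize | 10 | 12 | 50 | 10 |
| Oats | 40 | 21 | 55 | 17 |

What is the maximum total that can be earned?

3115

Rank every tier by rate: Rice/T1 24 > Rice/T2 22 > Oats/T1 21 > Oats/T2 17 > Canola/T1 16 > Maize/T1 12 > Maize/T2 10 > Canola/T2 5.
Rice/T1 (24): +10 ; 150 left.
Rice T2 at 22: fill all 40 ; 110 left.
Oats/T1 (21): +40 ; 70 left.
Oats T2 at 17: fill all 55 ; 15 left.
Canola T1 at 16: fill all 10 ; 5 left.
5 remain; put them into Maize T1 at 12.
Total = 24×10 + 22×40 + 21×40 + 17×55 + 16×10 + 12×5 = 3115.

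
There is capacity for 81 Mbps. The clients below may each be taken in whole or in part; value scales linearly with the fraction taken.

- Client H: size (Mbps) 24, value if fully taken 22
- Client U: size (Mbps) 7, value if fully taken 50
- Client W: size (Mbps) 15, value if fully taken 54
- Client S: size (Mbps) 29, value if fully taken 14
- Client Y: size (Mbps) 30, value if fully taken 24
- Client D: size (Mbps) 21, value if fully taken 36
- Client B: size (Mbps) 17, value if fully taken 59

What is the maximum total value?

218.25

Sort by value density: Client U 50/7≈7.14, Client W 54/15≈3.6, Client B 59/17≈3.47, Client D 36/21≈1.71, Client H 22/24≈0.917, Client Y 24/30≈0.8, Client S 14/29≈0.483.
All 7 Mbps of Client U fit (value 50) — 74 remain.
Take all of Client W (15 Mbps, value 54) — 59 Mbps left.
All 17 Mbps of Client B fit (value 59) — 42 remain.
Take all of Client D (21 Mbps, value 36) — 21 Mbps left.
Only 21 Mbps remain; take 21/24 of Client H for value 22×21/24 = 19.25.
Total value = 218.25.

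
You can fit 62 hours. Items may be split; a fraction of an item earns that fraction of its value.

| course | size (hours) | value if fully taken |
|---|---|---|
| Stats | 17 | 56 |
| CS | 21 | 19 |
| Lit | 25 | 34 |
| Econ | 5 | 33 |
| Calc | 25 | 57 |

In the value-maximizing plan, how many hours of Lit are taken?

15

Rank by value-to-size ratio: Econ 33/5≈6.6, Stats 56/17≈3.29, Calc 57/25≈2.28, Lit 34/25≈1.36, CS 19/21≈0.905.
Take all of Econ (5 hours, value 33) — 57 hours left.
All 17 hours of Stats fit (value 56) — 40 remain.
All 25 hours of Calc fit (value 57) — 15 remain.
15 hours left: a 15/25 share of Lit gives 34×15/25 = 20.4.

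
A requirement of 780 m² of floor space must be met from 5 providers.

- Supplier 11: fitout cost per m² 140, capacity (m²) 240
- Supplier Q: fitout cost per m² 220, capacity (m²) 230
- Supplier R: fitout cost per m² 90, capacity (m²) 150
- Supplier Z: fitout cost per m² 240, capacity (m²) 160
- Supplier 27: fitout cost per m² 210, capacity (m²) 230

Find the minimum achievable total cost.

Fill from the cheapest provider first.
Supplier R (90): use full 150 — 630 m² to go.
Take 240 from Supplier 11 at 140 — need 390 more.
Supplier 27 (210): use full 230 — 160 m² to go.
Supplier Q (220): take the remaining 160 — done.
Supplier Z: unused.
Cost = 150×90 + 240×140 + 230×210 + 160×220 = 130600.

130600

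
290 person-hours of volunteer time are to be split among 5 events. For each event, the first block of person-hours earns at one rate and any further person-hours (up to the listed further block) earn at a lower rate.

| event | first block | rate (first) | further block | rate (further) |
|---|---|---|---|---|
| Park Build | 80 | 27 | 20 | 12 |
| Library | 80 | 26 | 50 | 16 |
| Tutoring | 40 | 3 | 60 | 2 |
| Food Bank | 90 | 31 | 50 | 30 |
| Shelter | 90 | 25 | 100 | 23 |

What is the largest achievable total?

Order all 10 blocks by rate: Food Bank/T1 31 > Food Bank/T2 30 > Park Build/T1 27 > Library/T1 26 > Shelter/T1 25 > Shelter/T2 23 > Library/T2 16 > Park Build/T2 12 > Tutoring/T1 3 > Tutoring/T2 2.
Food Bank/T1 (31): +90 → 200 left.
Food Bank/T2 (30): +50 → 150 left.
Park Build/T1 (27): +80 → 70 left.
Library/T1: +70 of 80 at 26; pool empty.
Total = 31×90 + 30×50 + 27×80 + 26×70 = 8270.

8270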